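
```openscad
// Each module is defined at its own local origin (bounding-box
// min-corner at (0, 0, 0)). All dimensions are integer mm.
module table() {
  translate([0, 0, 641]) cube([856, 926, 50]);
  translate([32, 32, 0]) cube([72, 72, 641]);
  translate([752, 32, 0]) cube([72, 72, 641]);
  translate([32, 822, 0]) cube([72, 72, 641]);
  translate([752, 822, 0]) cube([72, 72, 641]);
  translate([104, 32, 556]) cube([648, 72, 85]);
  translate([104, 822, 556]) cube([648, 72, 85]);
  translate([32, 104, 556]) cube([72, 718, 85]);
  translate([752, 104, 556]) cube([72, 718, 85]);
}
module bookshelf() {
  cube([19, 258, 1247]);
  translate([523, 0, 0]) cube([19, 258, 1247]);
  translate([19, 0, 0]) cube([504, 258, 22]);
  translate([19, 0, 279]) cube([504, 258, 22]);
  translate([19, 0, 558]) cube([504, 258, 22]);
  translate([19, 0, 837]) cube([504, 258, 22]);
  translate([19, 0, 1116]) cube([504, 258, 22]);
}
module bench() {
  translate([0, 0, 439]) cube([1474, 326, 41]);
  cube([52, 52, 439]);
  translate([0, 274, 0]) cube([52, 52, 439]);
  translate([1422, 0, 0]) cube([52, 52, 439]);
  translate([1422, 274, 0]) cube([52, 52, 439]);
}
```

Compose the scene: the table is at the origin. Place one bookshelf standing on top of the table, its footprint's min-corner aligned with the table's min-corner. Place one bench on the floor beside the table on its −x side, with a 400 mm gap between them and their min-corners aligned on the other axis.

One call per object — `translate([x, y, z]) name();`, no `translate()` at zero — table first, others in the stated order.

table();
translate([0, 0, 691]) bookshelf();
translate([-1874, 0, 0]) bench();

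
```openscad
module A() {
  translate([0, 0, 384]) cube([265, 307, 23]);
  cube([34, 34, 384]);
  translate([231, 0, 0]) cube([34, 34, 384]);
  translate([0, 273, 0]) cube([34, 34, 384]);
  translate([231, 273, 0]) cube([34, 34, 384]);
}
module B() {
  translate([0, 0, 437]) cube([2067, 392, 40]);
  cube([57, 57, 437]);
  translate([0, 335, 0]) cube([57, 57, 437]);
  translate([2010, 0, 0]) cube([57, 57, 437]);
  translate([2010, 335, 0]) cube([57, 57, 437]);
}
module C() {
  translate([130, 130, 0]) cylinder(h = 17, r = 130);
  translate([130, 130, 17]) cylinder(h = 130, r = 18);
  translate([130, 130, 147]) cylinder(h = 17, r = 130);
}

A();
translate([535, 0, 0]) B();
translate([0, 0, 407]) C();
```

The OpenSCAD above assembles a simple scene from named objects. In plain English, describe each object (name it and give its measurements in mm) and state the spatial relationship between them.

A is a four-legged stool. The seat is a 265×307×23 mm slab whose top surface is at z = 407 mm; four square legs, each 34×34 mm in cross-section, run from the floor (z = 0) to the underside of the seat, each flush with a corner of the seat.

B is a bench: a 2067×392 mm seat slab, 40 mm thick, top at z = 477 mm, on four 57×57 mm square legs flush with the seat corners and standing on z = 0.

C is a spool: two coaxial disc flanges of radius 130 mm and thickness 17 mm, joined by a core cylinder of radius 18 mm and height 130 mm. The lower flange rests on z = 0 and the three cylinders share a vertical axis.

The bench is on the floor beside the stool on its +x side. The spool is on top of the stool.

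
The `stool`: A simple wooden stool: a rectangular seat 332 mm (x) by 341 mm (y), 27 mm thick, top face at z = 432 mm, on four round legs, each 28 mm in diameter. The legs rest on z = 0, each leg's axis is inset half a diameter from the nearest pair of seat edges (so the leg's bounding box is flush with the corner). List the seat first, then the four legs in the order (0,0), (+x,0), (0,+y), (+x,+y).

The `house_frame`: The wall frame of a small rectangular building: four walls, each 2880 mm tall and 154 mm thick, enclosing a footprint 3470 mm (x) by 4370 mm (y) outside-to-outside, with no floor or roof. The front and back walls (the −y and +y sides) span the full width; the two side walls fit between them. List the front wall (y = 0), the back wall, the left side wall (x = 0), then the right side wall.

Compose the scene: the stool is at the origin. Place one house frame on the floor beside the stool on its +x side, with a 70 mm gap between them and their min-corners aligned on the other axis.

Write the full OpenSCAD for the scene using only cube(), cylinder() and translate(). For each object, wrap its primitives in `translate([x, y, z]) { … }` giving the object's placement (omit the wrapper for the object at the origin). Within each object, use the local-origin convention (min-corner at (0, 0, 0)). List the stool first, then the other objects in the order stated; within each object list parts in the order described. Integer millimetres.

translate([0, 0, 405]) cube([332, 341, 27]);
translate([14, 14, 0]) cylinder(h = 405, r = 14);
translate([318, 14, 0]) cylinder(h = 405, r = 14);
translate([14, 327, 0]) cylinder(h = 405, r = 14);
translate([318, 327, 0]) cylinder(h = 405, r = 14);
translate([402, 0, 0]) {
  cube([3470, 154, 2880]);
  translate([0, 4216, 0]) cube([3470, 154, 2880]);
  translate([0, 154, 0]) cube([154, 4062, 2880]);
  translate([3316, 154, 0]) cube([154, 4062, 2880]);
}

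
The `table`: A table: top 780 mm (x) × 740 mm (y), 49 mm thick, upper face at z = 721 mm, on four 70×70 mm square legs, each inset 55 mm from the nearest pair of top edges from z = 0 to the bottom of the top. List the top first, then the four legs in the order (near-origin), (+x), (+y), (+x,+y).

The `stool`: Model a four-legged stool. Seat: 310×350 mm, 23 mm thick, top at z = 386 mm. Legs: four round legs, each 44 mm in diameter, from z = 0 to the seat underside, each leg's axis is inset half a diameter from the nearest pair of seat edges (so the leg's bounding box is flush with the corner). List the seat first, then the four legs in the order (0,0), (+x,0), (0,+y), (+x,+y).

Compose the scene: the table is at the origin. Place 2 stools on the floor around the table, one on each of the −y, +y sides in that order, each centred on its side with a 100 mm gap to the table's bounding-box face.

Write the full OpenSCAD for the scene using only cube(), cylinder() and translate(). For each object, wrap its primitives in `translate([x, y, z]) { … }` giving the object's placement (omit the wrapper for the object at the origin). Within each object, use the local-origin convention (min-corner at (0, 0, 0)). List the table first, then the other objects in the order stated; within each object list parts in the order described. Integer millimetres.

translate([0, 0, 672]) cube([780, 740, 49]);
translate([55, 55, 0]) cube([70, 70, 672]);
translate([655, 55, 0]) cube([70, 70, 672]);
translate([55, 615, 0]) cube([70, 70, 672]);
translate([655, 615, 0]) cube([70, 70, 672]);
translate([235, -450, 0]) {
  translate([0, 0, 363]) cube([310, 350, 23]);
  translate([22, 22, 0]) cylinder(h = 363, r = 22);
  translate([288, 22, 0]) cylinder(h = 363, r = 22);
  translate([22, 328, 0]) cylinder(h = 363, r = 22);
  translate([288, 328, 0]) cylinder(h = 363, r = 22);
}
translate([235, 840, 0]) {
  translate([0, 0, 363]) cube([310, 350, 23]);
  translate([22, 22, 0]) cylinder(h = 363, r = 22);
  translate([288, 22, 0]) cylinder(h = 363, r = 22);
  translate([22, 328, 0]) cylinder(h = 363, r = 22);
  translate([288, 328, 0]) cylinder(h = 363, r = 22);
}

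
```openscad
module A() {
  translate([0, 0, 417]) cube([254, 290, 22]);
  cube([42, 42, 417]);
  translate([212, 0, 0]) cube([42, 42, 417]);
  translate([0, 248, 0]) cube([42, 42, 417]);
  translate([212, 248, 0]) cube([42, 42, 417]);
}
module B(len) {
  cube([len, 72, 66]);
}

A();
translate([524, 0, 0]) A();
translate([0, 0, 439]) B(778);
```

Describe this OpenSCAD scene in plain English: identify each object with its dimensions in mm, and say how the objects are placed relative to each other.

A is a four-legged stool. The seat is 254×290 mm, 22 mm thick, top at z = 439 mm. It stands on four square legs, each 42×42 mm in cross-section, from z = 0 to the seat underside, each flush with a corner of the seat.

B is a rectangular beam 778 mm long (x), 72 mm deep (y), 66 mm thick (z).

The beam spans the tops of two stools placed 270 mm apart, resting at z = 439 mm.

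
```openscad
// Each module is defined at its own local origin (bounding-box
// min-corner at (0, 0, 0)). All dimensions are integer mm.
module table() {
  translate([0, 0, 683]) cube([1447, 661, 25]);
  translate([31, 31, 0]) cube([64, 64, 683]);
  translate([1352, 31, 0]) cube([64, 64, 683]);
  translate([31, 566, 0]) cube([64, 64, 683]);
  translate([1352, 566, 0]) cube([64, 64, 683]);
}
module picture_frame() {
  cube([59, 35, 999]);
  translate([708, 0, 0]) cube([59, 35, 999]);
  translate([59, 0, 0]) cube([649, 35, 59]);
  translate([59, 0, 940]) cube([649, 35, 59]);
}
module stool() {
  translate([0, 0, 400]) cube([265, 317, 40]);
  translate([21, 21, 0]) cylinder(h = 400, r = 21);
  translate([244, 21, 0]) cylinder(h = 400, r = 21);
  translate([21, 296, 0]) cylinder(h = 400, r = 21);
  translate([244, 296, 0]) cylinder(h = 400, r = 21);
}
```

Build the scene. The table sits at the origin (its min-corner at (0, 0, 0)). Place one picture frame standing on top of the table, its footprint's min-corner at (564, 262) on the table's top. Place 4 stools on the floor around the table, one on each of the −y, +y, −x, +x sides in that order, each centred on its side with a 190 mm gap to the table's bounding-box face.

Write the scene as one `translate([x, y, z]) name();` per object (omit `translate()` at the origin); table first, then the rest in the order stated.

table();
translate([564, 262, 708]) picture_frame();
translate([591, -507, 0]) stool();
translate([591, 851, 0]) stool();
translate([-455, 172, 0]) stool();
translate([1637, 172, 0]) stool();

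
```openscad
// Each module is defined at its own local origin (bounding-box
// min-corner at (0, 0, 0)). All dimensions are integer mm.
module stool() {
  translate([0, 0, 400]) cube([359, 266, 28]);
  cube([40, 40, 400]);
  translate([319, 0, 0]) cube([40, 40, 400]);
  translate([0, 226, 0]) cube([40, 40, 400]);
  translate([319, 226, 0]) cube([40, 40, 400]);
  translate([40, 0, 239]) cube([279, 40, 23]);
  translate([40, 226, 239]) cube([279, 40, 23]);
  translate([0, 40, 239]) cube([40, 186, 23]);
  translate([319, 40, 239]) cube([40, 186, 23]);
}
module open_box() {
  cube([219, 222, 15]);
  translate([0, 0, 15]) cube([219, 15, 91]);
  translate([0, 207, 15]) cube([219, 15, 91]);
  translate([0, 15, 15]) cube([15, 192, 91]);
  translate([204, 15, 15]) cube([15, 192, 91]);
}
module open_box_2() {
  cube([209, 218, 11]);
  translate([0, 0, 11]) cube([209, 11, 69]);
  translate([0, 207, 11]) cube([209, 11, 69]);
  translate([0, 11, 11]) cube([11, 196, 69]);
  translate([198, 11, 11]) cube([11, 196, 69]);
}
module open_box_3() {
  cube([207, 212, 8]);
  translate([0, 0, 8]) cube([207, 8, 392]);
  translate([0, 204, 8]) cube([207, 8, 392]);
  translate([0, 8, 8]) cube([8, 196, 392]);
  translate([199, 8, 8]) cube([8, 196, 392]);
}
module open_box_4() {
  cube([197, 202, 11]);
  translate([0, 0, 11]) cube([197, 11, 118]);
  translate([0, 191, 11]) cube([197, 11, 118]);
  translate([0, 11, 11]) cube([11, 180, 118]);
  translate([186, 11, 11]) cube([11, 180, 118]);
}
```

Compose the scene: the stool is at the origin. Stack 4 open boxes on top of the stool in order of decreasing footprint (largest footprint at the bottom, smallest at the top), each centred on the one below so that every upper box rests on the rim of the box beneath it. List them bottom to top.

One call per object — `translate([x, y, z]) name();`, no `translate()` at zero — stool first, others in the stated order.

stool();
translate([70, 22, 428]) open_box();
translate([75, 24, 534]) open_box_2();
translate([76, 27, 614]) open_box_3();
translate([81, 32, 1014]) open_box_4();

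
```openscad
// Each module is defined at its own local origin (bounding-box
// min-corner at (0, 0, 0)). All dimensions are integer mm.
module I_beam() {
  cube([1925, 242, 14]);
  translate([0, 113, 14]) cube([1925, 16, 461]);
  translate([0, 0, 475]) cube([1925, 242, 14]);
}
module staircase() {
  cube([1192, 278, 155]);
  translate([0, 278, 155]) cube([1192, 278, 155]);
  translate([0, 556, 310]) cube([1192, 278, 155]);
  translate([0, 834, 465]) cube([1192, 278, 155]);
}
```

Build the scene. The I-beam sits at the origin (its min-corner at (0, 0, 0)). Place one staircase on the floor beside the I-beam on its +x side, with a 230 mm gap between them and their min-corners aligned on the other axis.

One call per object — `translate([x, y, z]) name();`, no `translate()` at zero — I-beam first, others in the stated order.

I_beam();
translate([2155, 0, 0]) staircase();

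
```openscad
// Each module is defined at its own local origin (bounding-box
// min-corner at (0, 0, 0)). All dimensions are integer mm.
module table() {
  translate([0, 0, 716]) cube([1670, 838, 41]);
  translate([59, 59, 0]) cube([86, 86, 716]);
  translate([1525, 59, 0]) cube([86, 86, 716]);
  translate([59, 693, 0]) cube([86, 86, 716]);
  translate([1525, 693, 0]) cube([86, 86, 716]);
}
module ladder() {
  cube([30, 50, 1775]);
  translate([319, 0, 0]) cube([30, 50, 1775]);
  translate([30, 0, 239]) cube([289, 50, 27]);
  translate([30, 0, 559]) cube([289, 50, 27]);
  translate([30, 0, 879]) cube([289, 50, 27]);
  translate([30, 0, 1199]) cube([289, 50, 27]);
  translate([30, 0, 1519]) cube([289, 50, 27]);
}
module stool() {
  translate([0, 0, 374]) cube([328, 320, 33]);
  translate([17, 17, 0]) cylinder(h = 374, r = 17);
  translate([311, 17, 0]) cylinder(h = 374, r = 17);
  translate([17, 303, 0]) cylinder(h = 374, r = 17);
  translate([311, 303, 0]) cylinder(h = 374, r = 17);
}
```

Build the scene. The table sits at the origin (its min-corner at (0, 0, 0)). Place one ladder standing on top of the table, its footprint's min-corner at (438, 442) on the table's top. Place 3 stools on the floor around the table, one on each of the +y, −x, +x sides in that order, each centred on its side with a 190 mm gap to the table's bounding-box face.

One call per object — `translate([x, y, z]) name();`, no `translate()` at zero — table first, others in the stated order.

table();
translate([438, 442, 757]) ladder();
translate([671, 1028, 0]) stool();
translate([-518, 259, 0]) stool();
translate([1860, 259, 0]) stool();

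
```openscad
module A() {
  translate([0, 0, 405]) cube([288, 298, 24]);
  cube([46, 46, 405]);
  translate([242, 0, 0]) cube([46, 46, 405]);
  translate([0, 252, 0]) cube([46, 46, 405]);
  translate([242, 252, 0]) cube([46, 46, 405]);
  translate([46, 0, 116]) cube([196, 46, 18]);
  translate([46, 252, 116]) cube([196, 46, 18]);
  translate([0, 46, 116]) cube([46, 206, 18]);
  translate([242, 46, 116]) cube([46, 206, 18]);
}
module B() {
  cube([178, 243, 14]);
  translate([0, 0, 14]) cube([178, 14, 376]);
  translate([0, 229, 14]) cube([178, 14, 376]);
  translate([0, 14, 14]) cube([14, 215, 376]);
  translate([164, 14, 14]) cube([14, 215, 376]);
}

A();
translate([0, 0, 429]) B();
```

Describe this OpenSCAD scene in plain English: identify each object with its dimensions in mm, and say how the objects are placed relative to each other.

A is a four-legged stool. The seat is 288×298 mm, 24 mm thick, top at z = 429 mm. It stands on four square legs, each 46×46 mm in cross-section, from z = 0 to the seat underside, each flush with a corner of the seat. Four stretchers, 46 mm wide and 18 mm tall, connect adjacent legs with their undersides at z = 116 mm, each running between the inner faces of the legs it joins and aligned with the legs' outer faces on the other axis.

B is an open-topped rectangular box: outside dimensions 178×243×390 mm, with a uniform wall and base thickness of 14 mm. The base is a full 178×243 slab on the floor; four walls sit on top of the base. The front and back walls (the −y and +y sides) span the full width; the two side walls fit between them.

The open box is on top of the stool.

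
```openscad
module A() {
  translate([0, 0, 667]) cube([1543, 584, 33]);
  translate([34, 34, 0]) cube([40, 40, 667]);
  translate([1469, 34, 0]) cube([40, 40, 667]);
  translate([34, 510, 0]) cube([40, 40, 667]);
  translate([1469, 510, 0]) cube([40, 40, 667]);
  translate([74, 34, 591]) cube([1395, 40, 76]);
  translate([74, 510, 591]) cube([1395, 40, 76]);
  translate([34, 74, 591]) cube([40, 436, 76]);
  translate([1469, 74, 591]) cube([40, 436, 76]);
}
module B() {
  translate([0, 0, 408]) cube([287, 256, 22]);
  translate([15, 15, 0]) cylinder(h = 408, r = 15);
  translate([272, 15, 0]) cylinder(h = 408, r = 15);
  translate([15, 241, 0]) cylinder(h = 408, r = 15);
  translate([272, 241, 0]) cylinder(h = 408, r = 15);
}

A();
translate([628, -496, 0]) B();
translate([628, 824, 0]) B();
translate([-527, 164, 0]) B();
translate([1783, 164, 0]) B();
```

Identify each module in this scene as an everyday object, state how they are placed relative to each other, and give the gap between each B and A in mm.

A is a table. B is a stool. Four stools sit around the table at the −y, +y, −x, +x sides. The gap between each stool and the table is 240 mm.

Each stool's nearest face is 240 mm from the table's bounding box.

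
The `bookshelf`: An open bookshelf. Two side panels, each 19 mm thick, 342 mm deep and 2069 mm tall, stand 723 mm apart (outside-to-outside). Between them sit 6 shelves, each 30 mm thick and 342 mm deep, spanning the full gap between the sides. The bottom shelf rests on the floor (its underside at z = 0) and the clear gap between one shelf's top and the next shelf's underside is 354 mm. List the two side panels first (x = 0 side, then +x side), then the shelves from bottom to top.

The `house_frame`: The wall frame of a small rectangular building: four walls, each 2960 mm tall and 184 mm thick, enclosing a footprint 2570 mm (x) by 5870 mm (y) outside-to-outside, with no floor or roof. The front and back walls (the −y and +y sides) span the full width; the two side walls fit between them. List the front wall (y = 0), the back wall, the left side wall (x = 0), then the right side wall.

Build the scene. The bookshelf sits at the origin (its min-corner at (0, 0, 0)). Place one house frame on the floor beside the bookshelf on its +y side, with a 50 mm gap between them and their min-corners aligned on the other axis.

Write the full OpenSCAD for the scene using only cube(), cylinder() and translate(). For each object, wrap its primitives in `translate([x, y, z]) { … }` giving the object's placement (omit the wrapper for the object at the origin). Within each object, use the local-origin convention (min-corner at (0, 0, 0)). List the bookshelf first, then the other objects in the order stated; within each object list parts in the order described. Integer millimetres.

cube([19, 342, 2069]);
translate([704, 0, 0]) cube([19, 342, 2069]);
translate([19, 0, 0]) cube([685, 342, 30]);
translate([19, 0, 384]) cube([685, 342, 30]);
translate([19, 0, 768]) cube([685, 342, 30]);
translate([19, 0, 1152]) cube([685, 342, 30]);
translate([19, 0, 1536]) cube([685, 342, 30]);
translate([19, 0, 1920]) cube([685, 342, 30]);
translate([0, 392, 0]) {
  cube([2570, 184, 2960]);
  translate([0, 5686, 0]) cube([2570, 184, 2960]);
  translate([0, 184, 0]) cube([184, 5502, 2960]);
  translate([2386, 184, 0]) cube([184, 5502, 2960]);
}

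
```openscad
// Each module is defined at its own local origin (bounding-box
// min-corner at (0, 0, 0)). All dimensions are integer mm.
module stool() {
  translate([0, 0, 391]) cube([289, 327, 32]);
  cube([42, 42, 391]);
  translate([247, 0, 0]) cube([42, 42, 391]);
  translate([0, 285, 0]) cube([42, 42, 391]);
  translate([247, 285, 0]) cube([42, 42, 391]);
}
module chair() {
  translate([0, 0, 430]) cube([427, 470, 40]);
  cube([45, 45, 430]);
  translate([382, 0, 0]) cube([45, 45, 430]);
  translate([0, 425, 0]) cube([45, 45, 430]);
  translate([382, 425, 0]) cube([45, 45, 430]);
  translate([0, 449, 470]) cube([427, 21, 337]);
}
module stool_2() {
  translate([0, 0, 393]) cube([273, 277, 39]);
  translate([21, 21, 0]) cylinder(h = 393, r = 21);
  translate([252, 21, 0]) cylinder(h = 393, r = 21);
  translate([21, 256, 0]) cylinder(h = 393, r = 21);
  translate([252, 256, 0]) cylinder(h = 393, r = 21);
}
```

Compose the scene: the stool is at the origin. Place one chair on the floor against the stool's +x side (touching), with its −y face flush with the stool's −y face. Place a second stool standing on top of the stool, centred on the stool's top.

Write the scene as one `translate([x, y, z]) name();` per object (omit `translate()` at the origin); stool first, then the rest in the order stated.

stool();
translate([289, 0, 0]) chair();
translate([8, 25, 423]) stool_2();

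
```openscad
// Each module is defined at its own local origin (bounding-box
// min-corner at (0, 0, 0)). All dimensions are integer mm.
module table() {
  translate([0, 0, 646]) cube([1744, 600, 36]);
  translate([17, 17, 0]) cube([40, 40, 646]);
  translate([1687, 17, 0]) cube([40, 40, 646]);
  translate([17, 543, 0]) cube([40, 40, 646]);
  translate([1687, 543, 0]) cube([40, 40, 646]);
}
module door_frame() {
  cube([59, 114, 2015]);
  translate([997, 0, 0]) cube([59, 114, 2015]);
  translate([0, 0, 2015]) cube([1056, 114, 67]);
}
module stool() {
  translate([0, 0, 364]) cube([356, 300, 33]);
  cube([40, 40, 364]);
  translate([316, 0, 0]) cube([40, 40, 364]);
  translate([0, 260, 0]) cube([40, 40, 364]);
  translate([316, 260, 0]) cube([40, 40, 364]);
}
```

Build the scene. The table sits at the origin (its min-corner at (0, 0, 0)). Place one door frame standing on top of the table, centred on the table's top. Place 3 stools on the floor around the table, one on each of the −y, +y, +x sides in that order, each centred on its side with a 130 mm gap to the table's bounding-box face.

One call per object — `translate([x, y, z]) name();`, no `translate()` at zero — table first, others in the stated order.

table();
translate([344, 243, 682]) door_frame();
translate([694, -430, 0]) stool();
translate([694, 730, 0]) stool();
translate([1874, 150, 0]) stool();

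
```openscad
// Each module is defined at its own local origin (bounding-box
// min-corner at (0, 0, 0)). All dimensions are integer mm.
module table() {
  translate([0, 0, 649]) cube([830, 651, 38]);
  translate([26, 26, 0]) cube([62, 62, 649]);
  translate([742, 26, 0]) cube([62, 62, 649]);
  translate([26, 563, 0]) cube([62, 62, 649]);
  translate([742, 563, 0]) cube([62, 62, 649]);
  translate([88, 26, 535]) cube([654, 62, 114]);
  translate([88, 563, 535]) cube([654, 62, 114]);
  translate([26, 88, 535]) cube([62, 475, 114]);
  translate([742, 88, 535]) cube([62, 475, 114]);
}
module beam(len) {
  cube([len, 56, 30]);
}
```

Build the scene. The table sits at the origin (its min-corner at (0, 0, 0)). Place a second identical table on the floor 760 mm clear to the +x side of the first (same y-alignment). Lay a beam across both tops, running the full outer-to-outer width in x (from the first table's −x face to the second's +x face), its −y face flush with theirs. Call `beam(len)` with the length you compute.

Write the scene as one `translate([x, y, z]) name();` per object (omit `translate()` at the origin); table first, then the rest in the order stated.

table();
translate([1590, 0, 0]) table();
translate([0, 0, 687]) beam(2420);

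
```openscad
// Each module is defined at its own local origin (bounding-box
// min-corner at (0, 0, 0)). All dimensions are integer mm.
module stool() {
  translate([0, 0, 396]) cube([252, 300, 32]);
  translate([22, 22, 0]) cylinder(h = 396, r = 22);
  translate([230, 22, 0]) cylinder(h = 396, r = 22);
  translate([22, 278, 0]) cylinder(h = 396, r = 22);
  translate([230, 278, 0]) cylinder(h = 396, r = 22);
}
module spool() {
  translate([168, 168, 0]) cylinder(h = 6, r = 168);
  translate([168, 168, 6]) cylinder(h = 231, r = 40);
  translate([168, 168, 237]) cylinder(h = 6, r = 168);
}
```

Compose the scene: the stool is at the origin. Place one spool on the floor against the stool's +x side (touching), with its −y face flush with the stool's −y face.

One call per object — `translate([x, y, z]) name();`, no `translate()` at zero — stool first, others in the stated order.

stool();
translate([252, 0, 0]) spool();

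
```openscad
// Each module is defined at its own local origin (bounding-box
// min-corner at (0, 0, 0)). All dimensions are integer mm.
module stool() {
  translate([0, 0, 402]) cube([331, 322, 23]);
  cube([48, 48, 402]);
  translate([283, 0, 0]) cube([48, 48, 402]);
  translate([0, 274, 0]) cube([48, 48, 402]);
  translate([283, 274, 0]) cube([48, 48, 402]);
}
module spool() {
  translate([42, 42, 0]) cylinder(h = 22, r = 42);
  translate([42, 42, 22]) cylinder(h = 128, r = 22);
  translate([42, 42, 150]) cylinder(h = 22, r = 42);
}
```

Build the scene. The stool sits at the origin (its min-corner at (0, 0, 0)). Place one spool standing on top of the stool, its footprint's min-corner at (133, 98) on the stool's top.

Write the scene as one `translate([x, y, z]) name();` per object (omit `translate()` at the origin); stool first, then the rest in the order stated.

stool();
translate([133, 98, 425]) spool();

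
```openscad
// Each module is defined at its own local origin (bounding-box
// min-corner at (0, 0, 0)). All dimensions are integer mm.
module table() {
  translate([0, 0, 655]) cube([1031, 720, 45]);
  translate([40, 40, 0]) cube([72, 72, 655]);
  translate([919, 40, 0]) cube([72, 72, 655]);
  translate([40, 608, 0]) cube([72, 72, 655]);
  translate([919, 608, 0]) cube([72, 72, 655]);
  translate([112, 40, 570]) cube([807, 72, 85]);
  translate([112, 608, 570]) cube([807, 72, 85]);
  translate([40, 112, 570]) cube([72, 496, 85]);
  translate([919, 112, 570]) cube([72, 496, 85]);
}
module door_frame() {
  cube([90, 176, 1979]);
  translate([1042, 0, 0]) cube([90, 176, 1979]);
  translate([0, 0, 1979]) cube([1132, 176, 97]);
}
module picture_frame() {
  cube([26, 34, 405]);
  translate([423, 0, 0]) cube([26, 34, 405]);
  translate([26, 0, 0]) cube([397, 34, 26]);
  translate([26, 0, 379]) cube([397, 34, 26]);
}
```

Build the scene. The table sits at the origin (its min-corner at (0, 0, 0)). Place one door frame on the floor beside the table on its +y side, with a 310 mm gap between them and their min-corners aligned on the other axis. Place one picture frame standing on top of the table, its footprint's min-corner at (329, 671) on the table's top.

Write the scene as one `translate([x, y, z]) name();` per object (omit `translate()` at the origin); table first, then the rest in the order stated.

table();
translate([0, 1030, 0]) door_frame();
translate([329, 671, 700]) picture_frame();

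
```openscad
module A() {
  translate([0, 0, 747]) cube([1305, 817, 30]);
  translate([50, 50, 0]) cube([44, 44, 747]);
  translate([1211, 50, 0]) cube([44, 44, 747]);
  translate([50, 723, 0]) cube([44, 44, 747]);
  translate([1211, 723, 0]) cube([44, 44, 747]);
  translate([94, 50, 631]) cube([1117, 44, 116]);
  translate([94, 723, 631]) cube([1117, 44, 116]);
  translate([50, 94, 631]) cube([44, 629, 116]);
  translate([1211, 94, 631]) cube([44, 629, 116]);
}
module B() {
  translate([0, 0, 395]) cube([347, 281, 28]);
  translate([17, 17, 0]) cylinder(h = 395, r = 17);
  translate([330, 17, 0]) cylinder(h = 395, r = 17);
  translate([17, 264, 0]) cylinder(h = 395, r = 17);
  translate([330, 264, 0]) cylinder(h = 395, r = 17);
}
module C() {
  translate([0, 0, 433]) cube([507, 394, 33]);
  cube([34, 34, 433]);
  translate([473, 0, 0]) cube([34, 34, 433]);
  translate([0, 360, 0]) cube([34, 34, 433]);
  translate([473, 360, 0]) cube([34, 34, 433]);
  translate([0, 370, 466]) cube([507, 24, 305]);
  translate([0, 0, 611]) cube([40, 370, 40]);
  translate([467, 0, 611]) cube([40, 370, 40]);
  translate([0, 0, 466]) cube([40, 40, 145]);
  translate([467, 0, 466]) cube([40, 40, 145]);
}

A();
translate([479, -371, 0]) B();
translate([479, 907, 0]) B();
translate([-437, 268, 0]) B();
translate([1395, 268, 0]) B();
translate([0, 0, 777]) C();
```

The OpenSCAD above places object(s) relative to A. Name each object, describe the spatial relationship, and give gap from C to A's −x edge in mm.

The chair's min-x is at 0; the table's min-x is 0; gap = 0 mm.

A is a table. B is a stool. C is a chair. Four stools sit around the table at the −y, +y, −x, +x sides. The chair is on top of the table. The gap from the chair to the table's −x edge is 0 mm.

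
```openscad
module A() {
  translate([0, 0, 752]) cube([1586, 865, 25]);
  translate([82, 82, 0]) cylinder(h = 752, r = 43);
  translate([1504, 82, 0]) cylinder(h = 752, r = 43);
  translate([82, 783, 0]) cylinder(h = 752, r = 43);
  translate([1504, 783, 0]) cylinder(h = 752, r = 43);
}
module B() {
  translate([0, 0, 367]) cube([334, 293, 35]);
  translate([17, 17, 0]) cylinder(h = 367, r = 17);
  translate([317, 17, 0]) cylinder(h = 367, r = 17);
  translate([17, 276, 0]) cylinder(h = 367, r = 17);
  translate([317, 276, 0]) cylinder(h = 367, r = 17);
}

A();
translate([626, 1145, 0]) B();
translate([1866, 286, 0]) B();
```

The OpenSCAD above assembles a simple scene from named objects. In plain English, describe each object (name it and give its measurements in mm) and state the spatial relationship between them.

A is a rectangular dining table. The top is 1586×865×25 mm with its upper surface at z = 777 mm. It stands on four round legs of 86 mm diameter, each leg's bounding box inset 39 mm from the nearest pair of top edges, running from the floor to the underside of the top.

B is a simple wooden stool: a rectangular seat 334 mm (x) by 293 mm (y), 35 mm thick, top face at z = 402 mm, on four round legs, each 34 mm in diameter. The legs rest on z = 0, each leg's axis is inset half a diameter from the nearest pair of seat edges (so the leg's bounding box is flush with the corner).

Two stools sit around the table at the +y, +x sides.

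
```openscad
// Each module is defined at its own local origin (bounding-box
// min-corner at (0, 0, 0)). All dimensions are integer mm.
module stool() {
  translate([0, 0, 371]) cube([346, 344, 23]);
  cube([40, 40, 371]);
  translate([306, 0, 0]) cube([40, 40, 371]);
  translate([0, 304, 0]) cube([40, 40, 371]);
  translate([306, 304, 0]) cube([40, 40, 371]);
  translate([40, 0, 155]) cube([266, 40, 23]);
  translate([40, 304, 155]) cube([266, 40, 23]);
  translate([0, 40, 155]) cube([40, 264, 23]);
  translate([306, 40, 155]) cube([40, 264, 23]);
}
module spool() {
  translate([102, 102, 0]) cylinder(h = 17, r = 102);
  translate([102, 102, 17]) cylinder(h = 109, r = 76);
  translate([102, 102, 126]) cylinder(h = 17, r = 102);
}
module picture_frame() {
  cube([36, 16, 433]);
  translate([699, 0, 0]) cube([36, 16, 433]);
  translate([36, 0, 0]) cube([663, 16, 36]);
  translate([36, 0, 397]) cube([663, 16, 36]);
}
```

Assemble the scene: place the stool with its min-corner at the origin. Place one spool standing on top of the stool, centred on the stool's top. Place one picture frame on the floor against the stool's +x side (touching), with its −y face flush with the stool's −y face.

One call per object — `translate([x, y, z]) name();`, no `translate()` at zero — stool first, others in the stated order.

stool();
translate([71, 70, 394]) spool();
translate([346, 0, 0]) picture_frame();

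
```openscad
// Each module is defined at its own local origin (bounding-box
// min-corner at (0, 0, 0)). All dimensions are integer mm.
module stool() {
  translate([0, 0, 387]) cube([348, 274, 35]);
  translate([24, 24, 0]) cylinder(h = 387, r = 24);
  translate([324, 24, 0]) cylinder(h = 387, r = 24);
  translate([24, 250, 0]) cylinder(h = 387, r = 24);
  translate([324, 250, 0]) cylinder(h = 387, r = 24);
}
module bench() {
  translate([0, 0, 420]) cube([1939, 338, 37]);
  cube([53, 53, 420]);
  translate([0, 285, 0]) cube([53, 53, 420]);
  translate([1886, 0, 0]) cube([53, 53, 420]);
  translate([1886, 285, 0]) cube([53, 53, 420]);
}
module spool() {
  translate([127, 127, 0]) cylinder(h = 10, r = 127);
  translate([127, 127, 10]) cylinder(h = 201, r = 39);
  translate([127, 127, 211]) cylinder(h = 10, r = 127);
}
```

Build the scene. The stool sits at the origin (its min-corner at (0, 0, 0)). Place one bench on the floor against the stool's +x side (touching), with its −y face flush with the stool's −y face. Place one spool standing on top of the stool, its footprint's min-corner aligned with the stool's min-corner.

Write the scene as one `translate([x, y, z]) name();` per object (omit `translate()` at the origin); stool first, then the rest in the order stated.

stool();
translate([348, 0, 0]) bench();
translate([0, 0, 422]) spool();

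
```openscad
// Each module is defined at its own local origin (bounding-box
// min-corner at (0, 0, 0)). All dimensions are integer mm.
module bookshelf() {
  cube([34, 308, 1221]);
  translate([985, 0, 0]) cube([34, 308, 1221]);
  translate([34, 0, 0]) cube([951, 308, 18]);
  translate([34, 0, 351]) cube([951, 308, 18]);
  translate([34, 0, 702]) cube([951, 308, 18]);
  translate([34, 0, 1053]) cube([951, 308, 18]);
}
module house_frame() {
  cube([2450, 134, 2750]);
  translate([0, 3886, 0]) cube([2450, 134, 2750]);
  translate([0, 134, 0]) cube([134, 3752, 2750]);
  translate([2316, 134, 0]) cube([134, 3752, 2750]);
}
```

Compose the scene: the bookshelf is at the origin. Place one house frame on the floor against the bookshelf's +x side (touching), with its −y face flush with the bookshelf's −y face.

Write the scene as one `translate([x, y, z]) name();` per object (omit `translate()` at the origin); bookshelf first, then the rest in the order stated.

bookshelf();
translate([1019, 0, 0]) house_frame();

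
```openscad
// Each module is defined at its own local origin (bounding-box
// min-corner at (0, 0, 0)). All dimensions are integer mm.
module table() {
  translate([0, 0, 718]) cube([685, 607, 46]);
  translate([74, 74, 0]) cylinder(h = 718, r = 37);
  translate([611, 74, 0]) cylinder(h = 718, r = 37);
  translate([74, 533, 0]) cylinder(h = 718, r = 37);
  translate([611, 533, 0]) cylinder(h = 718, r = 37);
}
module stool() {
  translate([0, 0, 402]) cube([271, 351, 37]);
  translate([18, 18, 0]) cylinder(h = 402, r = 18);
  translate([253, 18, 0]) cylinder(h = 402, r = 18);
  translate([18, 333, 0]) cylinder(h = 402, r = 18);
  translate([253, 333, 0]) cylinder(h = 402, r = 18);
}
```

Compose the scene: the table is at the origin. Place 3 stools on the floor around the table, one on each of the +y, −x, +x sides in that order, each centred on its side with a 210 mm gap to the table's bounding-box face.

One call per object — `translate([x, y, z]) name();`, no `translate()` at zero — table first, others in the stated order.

table();
translate([207, 817, 0]) stool();
translate([-481, 128, 0]) stool();
translate([895, 128, 0]) stool();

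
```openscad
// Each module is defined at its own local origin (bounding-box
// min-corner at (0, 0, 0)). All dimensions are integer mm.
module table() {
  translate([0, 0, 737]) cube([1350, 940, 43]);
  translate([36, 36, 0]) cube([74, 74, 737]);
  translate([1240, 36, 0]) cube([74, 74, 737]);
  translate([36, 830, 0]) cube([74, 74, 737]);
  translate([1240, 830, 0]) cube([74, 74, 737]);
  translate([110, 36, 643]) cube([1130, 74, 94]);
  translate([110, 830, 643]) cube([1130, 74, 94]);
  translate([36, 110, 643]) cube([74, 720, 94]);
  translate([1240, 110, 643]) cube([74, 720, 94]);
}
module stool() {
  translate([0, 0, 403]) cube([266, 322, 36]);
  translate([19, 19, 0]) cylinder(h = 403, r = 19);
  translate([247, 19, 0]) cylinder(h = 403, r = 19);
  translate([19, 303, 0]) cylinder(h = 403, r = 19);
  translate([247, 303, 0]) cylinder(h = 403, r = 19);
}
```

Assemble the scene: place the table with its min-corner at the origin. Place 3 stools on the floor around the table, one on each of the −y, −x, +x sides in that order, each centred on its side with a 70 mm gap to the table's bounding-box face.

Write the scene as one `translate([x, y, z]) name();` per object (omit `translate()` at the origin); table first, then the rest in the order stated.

table();
translate([542, -392, 0]) stool();
translate([-336, 309, 0]) stool();
translate([1420, 309, 0]) stool();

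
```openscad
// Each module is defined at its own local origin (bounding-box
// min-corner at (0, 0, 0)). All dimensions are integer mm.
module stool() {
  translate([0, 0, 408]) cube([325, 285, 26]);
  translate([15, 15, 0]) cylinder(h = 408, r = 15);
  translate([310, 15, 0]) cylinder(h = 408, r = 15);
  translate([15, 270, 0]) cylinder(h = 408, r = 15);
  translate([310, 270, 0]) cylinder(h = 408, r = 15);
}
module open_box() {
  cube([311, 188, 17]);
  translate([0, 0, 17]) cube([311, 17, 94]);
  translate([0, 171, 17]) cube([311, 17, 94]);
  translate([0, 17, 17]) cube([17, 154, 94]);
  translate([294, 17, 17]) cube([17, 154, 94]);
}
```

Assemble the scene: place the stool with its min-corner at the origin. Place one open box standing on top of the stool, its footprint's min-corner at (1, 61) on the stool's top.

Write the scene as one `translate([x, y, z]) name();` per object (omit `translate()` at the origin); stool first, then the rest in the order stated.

stool();
translate([1, 61, 434]) open_box();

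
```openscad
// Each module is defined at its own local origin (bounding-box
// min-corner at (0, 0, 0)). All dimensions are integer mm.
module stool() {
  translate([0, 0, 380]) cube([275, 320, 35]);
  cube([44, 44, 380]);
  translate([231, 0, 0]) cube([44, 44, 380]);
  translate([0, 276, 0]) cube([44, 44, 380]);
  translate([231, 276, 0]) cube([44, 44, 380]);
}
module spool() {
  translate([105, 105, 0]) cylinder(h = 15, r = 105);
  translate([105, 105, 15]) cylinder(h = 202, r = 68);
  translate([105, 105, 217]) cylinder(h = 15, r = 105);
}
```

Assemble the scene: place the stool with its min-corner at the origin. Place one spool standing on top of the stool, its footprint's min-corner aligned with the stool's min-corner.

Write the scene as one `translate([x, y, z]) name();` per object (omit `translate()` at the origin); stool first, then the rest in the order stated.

stool();
translate([0, 0, 415]) spool();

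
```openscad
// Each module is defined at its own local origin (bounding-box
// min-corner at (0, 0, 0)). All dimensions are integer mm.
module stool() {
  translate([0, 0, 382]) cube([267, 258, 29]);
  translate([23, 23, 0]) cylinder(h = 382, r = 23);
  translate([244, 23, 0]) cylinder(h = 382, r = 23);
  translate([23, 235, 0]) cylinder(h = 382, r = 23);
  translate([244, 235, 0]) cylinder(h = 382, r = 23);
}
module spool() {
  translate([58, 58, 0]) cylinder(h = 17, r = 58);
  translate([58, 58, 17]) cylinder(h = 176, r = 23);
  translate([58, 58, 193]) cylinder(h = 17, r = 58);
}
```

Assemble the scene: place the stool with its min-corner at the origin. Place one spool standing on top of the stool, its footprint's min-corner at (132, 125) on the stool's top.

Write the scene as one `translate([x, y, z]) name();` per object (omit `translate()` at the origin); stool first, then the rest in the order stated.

stool();
translate([132, 125, 411]) spool();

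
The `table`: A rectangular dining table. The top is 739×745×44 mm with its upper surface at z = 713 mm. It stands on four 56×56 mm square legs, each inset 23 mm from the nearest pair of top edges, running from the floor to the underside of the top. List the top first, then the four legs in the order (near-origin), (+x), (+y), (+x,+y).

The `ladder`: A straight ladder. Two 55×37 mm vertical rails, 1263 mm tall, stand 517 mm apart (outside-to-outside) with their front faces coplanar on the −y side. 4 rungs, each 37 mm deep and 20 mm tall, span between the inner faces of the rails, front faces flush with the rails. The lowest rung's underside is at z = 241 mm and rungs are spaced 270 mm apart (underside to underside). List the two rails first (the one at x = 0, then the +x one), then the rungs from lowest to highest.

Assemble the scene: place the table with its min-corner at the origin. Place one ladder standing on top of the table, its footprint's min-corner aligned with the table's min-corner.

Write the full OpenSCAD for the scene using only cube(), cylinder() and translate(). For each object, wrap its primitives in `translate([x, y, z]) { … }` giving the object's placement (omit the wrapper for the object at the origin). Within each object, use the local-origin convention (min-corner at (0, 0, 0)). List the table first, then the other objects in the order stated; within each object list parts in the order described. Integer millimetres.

translate([0, 0, 669]) cube([739, 745, 44]);
translate([23, 23, 0]) cube([56, 56, 669]);
translate([660, 23, 0]) cube([56, 56, 669]);
translate([23, 666, 0]) cube([56, 56, 669]);
translate([660, 666, 0]) cube([56, 56, 669]);
translate([0, 0, 713]) {
  cube([55, 37, 1263]);
  translate([462, 0, 0]) cube([55, 37, 1263]);
  translate([55, 0, 241]) cube([407, 37, 20]);
  translate([55, 0, 511]) cube([407, 37, 20]);
  translate([55, 0, 781]) cube([407, 37, 20]);
  translate([55, 0, 1051]) cube([407, 37, 20]);
}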